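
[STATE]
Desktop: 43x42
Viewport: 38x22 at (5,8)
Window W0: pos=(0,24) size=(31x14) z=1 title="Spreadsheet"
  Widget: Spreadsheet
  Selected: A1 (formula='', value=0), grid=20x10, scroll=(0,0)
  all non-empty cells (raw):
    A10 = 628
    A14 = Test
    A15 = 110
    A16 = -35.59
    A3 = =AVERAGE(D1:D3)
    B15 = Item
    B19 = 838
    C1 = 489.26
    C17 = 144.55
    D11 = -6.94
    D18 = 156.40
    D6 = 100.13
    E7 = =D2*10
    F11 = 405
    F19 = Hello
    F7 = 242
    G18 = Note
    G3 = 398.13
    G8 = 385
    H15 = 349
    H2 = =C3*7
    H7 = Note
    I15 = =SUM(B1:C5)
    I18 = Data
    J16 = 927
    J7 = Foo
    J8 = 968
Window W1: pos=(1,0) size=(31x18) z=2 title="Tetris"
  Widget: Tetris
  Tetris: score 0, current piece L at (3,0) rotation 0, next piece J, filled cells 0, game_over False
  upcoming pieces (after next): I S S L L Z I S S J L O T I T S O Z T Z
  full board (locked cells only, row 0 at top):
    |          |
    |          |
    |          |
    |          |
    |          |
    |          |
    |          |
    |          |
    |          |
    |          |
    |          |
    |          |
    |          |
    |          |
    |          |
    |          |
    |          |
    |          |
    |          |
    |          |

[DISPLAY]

       │                  ┃           
       │Score:            ┃           
       │0                 ┃           
       │                  ┃           
       │                  ┃           
       │                  ┃           
       │                  ┃           
       │                  ┃           
       │                  ┃           
━━━━━━━━━━━━━━━━━━━━━━━━━━┛           
                                      
                                      
                                      
                                      
                                      
                                      
━━━━━━━━━━━━━━━━━━━━━━━━━┓            
eadsheet                 ┃            
─────────────────────────┨            
                         ┃            
   A       B       C     ┃            
-------------------------┃            


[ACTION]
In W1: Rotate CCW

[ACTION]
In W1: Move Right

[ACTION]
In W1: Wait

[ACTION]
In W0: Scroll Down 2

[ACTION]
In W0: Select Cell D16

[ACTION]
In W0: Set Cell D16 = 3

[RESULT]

       │                  ┃           
       │Score:            ┃           
       │0                 ┃           
       │                  ┃           
       │                  ┃           
       │                  ┃           
       │                  ┃           
       │                  ┃           
       │                  ┃           
━━━━━━━━━━━━━━━━━━━━━━━━━━┛           
                                      
                                      
                                      
                                      
                                      
                                      
━━━━━━━━━━━━━━━━━━━━━━━━━┓            
eadsheet                 ┃            
─────────────────────────┨            
 3                       ┃            
   A       B       C     ┃            
-------------------------┃            


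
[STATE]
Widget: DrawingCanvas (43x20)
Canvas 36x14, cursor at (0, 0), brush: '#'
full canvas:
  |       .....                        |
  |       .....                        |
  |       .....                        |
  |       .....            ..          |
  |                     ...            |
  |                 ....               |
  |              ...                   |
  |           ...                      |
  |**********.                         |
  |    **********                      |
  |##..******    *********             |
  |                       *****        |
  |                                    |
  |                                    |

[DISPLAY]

+      .....                               
       .....                               
       .....                               
       .....            ..                 
                     ...                   
                 ....                      
              ...                          
           ...                             
**********.                                
    **********                             
##..******    *********                    
                       *****               
                                           
                                           
                                           
                                           
                                           
                                           
                                           
                                           


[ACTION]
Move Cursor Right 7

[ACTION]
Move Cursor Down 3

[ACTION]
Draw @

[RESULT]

       .....                               
       .....                               
       .....                               
       @....            ..                 
                     ...                   
                 ....                      
              ...                          
           ...                             
**********.                                
    **********                             
##..******    *********                    
                       *****               
                                           
                                           
                                           
                                           
                                           
                                           
                                           
                                           


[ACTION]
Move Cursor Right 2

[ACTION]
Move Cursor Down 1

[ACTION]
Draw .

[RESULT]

       .....                               
       .....                               
       .....                               
       @....            ..                 
         .           ...                   
                 ....                      
              ...                          
           ...                             
**********.                                
    **********                             
##..******    *********                    
                       *****               
                                           
                                           
                                           
                                           
                                           
                                           
                                           
                                           


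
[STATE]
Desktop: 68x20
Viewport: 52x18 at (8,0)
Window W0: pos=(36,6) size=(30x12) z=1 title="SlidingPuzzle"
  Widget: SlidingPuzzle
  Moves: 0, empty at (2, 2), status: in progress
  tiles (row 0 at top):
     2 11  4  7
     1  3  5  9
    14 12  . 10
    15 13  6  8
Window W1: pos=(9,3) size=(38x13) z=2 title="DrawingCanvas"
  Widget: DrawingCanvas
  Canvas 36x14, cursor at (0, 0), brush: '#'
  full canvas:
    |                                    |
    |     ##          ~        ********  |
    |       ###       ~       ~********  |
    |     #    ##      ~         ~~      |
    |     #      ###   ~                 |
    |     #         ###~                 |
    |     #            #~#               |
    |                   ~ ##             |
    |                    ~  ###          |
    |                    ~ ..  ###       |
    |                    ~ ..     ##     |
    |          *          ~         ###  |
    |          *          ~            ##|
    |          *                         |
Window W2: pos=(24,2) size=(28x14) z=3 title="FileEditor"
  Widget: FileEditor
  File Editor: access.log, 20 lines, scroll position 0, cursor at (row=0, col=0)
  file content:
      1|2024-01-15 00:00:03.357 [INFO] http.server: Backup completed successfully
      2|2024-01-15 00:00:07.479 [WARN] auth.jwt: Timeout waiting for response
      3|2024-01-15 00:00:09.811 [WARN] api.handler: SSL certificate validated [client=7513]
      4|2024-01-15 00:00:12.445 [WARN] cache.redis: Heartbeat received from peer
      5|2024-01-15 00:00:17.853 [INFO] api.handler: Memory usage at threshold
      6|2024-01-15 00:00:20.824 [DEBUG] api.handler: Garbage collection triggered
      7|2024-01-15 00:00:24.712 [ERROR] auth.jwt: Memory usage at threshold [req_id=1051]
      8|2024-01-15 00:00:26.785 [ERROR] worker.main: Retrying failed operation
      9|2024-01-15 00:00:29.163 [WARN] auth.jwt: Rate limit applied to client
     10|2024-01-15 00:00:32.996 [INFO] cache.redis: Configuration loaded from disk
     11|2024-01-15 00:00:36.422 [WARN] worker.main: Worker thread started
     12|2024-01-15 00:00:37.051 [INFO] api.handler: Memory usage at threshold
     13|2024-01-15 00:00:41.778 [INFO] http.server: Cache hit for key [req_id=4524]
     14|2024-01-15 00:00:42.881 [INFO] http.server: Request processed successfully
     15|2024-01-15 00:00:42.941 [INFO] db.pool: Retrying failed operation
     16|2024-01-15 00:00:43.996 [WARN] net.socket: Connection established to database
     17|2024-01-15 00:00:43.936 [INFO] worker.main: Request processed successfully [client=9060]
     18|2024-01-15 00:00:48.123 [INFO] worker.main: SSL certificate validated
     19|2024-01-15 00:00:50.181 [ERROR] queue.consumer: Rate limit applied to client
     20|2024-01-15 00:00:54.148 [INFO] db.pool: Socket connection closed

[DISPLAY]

                                                    
                                                    
                ┏━━━━━━━━━━━━━━━━━━━━━━━━━━┓        
 ┏━━━━━━━━━━━━━━┃ FileEditor               ┃        
 ┃ DrawingCanvas┠──────────────────────────┨        
 ┠──────────────┃█024-01-15 00:00:03.357 [▲┃        
 ┃+             ┃2024-01-15 00:00:07.479 [█┃━━━━━━━━
 ┃     ##       ┃2024-01-15 00:00:09.811 [░┃        
 ┃       ###    ┃2024-01-15 00:00:12.445 [░┃────────
 ┃     #    ##  ┃2024-01-15 00:00:17.853 [░┃┬────┐  
 ┃     #      ##┃2024-01-15 00:00:20.824 [░┃│  7 │  
 ┃     #        ┃2024-01-15 00:00:24.712 [░┃┼────┤  
 ┃     #        ┃2024-01-15 00:00:26.785 [░┃│  9 │  
 ┃              ┃2024-01-15 00:00:29.163 [░┃┼────┤  
 ┃              ┃2024-01-15 00:00:32.996 [▼┃│ 10 │  
 ┗━━━━━━━━━━━━━━┗━━━━━━━━━━━━━━━━━━━━━━━━━━┛┼────┤  
                            ┃│ 15 │ 13 │  6 │  8 │  
                            ┗━━━━━━━━━━━━━━━━━━━━━━━


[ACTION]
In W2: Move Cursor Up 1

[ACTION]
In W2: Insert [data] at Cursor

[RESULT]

                                                    
                                                    
                ┏━━━━━━━━━━━━━━━━━━━━━━━━━━┓        
 ┏━━━━━━━━━━━━━━┃ FileEditor               ┃        
 ┃ DrawingCanvas┠──────────────────────────┨        
 ┠──────────────┃data█024-01-15 00:00:03.3▲┃        
 ┃+             ┃2024-01-15 00:00:07.479 [█┃━━━━━━━━
 ┃     ##       ┃2024-01-15 00:00:09.811 [░┃        
 ┃       ###    ┃2024-01-15 00:00:12.445 [░┃────────
 ┃     #    ##  ┃2024-01-15 00:00:17.853 [░┃┬────┐  
 ┃     #      ##┃2024-01-15 00:00:20.824 [░┃│  7 │  
 ┃     #        ┃2024-01-15 00:00:24.712 [░┃┼────┤  
 ┃     #        ┃2024-01-15 00:00:26.785 [░┃│  9 │  
 ┃              ┃2024-01-15 00:00:29.163 [░┃┼────┤  
 ┃              ┃2024-01-15 00:00:32.996 [▼┃│ 10 │  
 ┗━━━━━━━━━━━━━━┗━━━━━━━━━━━━━━━━━━━━━━━━━━┛┼────┤  
                            ┃│ 15 │ 13 │  6 │  8 │  
                            ┗━━━━━━━━━━━━━━━━━━━━━━━


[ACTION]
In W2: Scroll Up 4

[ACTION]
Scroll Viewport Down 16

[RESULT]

                ┏━━━━━━━━━━━━━━━━━━━━━━━━━━┓        
 ┏━━━━━━━━━━━━━━┃ FileEditor               ┃        
 ┃ DrawingCanvas┠──────────────────────────┨        
 ┠──────────────┃data█024-01-15 00:00:03.3▲┃        
 ┃+             ┃2024-01-15 00:00:07.479 [█┃━━━━━━━━
 ┃     ##       ┃2024-01-15 00:00:09.811 [░┃        
 ┃       ###    ┃2024-01-15 00:00:12.445 [░┃────────
 ┃     #    ##  ┃2024-01-15 00:00:17.853 [░┃┬────┐  
 ┃     #      ##┃2024-01-15 00:00:20.824 [░┃│  7 │  
 ┃     #        ┃2024-01-15 00:00:24.712 [░┃┼────┤  
 ┃     #        ┃2024-01-15 00:00:26.785 [░┃│  9 │  
 ┃              ┃2024-01-15 00:00:29.163 [░┃┼────┤  
 ┃              ┃2024-01-15 00:00:32.996 [▼┃│ 10 │  
 ┗━━━━━━━━━━━━━━┗━━━━━━━━━━━━━━━━━━━━━━━━━━┛┼────┤  
                            ┃│ 15 │ 13 │  6 │  8 │  
                            ┗━━━━━━━━━━━━━━━━━━━━━━━
                                                    
                                                    


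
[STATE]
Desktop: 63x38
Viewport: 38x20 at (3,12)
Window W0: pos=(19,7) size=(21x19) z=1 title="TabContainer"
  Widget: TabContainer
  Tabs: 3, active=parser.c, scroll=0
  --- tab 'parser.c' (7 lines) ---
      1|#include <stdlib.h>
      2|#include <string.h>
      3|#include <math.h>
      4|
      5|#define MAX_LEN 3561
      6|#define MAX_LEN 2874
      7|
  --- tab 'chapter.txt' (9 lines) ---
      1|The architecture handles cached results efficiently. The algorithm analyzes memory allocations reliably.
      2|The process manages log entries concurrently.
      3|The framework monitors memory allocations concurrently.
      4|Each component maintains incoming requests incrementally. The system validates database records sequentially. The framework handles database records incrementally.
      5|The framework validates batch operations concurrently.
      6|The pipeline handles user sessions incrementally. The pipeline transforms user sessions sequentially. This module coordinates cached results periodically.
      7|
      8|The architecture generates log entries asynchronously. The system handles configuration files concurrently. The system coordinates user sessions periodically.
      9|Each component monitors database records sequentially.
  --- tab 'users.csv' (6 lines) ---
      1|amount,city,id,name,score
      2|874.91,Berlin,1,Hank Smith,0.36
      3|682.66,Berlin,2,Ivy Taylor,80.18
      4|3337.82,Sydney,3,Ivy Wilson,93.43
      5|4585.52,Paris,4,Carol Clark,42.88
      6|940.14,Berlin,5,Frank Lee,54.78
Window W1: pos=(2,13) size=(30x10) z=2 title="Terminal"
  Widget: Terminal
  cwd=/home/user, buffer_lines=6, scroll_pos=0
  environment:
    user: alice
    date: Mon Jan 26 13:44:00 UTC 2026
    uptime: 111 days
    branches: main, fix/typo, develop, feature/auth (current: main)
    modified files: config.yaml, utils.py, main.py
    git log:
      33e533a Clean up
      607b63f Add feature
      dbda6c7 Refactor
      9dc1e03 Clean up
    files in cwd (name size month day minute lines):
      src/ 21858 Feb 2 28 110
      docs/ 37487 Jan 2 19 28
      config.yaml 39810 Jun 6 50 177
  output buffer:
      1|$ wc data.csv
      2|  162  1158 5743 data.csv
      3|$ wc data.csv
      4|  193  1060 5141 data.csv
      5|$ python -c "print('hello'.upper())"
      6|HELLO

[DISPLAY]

                ┃#include <stdlib.h>┃ 
━━━━━━━━━━━━━━━━━━━━━━━━━━━━┓ring.h>┃ 
 Terminal                   ┃th.h>  ┃ 
────────────────────────────┨       ┃ 
$ wc data.csv               ┃LEN 356┃ 
  162  1158 5743 data.csv   ┃LEN 287┃ 
$ wc data.csv               ┃       ┃ 
  193  1060 5141 data.csv   ┃       ┃ 
$ python -c "print('hello'.u┃       ┃ 
HELLO                       ┃       ┃ 
━━━━━━━━━━━━━━━━━━━━━━━━━━━━┛       ┃ 
                ┃                   ┃ 
                ┃                   ┃ 
                ┗━━━━━━━━━━━━━━━━━━━┛ 
                                      
                                      
                                      
                                      
                                      
                                      


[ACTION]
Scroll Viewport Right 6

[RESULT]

          ┃#include <stdlib.h>┃       
━━━━━━━━━━━━━━━━━━━━━━┓ring.h>┃       
nal                   ┃th.h>  ┃       
──────────────────────┨       ┃       
ata.csv               ┃LEN 356┃       
 1158 5743 data.csv   ┃LEN 287┃       
ata.csv               ┃       ┃       
 1060 5141 data.csv   ┃       ┃       
on -c "print('hello'.u┃       ┃       
                      ┃       ┃       
━━━━━━━━━━━━━━━━━━━━━━┛       ┃       
          ┃                   ┃       
          ┃                   ┃       
          ┗━━━━━━━━━━━━━━━━━━━┛       
                                      
                                      
                                      
                                      
                                      
                                      


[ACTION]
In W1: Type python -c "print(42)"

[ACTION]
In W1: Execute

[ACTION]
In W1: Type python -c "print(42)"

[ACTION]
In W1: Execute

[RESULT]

          ┃#include <stdlib.h>┃       
━━━━━━━━━━━━━━━━━━━━━━┓ring.h>┃       
nal                   ┃th.h>  ┃       
──────────────────────┨       ┃       
                      ┃LEN 356┃       
on -c "print(42)"     ┃LEN 287┃       
                      ┃       ┃       
on -c "print(42)"     ┃       ┃       
                      ┃       ┃       
                      ┃       ┃       
━━━━━━━━━━━━━━━━━━━━━━┛       ┃       
          ┃                   ┃       
          ┃                   ┃       
          ┗━━━━━━━━━━━━━━━━━━━┛       
                                      
                                      
                                      
                                      
                                      
                                      


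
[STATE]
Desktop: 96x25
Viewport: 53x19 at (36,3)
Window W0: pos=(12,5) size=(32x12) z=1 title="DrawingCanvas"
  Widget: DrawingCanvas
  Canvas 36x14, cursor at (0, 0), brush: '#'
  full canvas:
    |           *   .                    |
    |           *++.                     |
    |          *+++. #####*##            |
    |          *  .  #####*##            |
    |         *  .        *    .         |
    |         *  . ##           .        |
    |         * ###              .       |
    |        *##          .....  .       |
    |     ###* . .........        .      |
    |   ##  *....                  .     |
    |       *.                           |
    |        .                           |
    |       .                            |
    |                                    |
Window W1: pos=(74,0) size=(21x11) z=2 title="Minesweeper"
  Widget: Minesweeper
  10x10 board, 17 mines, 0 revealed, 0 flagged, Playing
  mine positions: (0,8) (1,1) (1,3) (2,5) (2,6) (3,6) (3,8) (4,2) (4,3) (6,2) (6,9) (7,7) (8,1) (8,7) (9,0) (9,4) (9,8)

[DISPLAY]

                                      ┃■■■■■■■■■■    
                                      ┃■■■■■■■■■■    
━━━━━━━┓                              ┃■■■■■■■■■■    
       ┃                              ┃■■■■■■■■■■    
───────┨                              ┃■■■■■■■■■■    
       ┃                              ┃■■■■■■■■■■    
       ┃                              ┃■■■■■■■■■■    
#      ┃                              ┗━━━━━━━━━━━━━━
#      ┃                                             
   .   ┃                                             
    .  ┃                                             
     . ┃                                             
...  . ┃                                             
━━━━━━━┛                                             
                                                     
                                                     
                                                     
                                                     
                                                     


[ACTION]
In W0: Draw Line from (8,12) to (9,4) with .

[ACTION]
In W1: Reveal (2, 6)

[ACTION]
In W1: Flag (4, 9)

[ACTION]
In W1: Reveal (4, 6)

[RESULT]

                                      ┃■■■■■■■■✹■    
                                      ┃■✹■✹■■■■■■    
━━━━━━━┓                              ┃■■■■■✹✹■■■    
       ┃                              ┃■■■■■■✹■✹■    
───────┨                              ┃■■✹✹■■■■■■    
       ┃                              ┃■■■■■■■■■■    
       ┃                              ┃■■✹■■■■■■✹    
#      ┃                              ┗━━━━━━━━━━━━━━
#      ┃                                             
   .   ┃                                             
    .  ┃                                             
     . ┃                                             
...  . ┃                                             
━━━━━━━┛                                             
                                                     
                                                     
                                                     
                                                     
                                                     


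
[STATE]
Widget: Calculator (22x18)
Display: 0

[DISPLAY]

                     0
┌───┬───┬───┬───┐     
│ 7 │ 8 │ 9 │ ÷ │     
├───┼───┼───┼───┤     
│ 4 │ 5 │ 6 │ × │     
├───┼───┼───┼───┤     
│ 1 │ 2 │ 3 │ - │     
├───┼───┼───┼───┤     
│ 0 │ . │ = │ + │     
├───┼───┼───┼───┤     
│ C │ MC│ MR│ M+│     
└───┴───┴───┴───┘     
                      
                      
                      
                      
                      
                      


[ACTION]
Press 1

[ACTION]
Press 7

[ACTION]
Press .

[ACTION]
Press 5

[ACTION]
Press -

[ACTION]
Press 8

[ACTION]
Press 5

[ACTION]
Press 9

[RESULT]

                   859
┌───┬───┬───┬───┐     
│ 7 │ 8 │ 9 │ ÷ │     
├───┼───┼───┼───┤     
│ 4 │ 5 │ 6 │ × │     
├───┼───┼───┼───┤     
│ 1 │ 2 │ 3 │ - │     
├───┼───┼───┼───┤     
│ 0 │ . │ = │ + │     
├───┼───┼───┼───┤     
│ C │ MC│ MR│ M+│     
└───┴───┴───┴───┘     
                      
                      
                      
                      
                      
                      


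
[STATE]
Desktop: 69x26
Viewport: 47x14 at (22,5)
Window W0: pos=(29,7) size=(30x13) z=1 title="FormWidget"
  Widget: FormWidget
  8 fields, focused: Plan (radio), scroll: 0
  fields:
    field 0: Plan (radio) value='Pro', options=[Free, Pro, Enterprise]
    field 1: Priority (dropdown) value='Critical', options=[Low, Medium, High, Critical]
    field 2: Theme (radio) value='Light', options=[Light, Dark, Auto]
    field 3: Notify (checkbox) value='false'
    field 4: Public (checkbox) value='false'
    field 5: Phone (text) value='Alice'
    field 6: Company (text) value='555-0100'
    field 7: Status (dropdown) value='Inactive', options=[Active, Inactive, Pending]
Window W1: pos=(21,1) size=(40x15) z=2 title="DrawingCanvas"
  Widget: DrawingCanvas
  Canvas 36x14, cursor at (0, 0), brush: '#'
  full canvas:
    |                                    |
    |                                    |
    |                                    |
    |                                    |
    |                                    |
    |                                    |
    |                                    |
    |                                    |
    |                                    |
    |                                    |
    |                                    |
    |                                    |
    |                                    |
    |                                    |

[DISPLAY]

                                      ┃        
                                      ┃        
                                      ┃        
                                      ┃        
                                      ┃        
                                      ┃        
                                      ┃        
                                      ┃        
                                      ┃        
                                      ┃        
━━━━━━━━━━━━━━━━━━━━━━━━━━━━━━━━━━━━━━┛        
       ┃  Company:    [555-0100    ]┃          
       ┃  Status:     [Inactive   ▼]┃          
       ┃                            ┃          


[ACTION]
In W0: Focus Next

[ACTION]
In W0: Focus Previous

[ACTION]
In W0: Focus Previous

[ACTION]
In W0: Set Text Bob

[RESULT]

                                      ┃        
                                      ┃        
                                      ┃        
                                      ┃        
                                      ┃        
                                      ┃        
                                      ┃        
                                      ┃        
                                      ┃        
                                      ┃        
━━━━━━━━━━━━━━━━━━━━━━━━━━━━━━━━━━━━━━┛        
       ┃  Company:    [555-0100    ]┃          
       ┃> Status:     [Inactive   ▼]┃          
       ┃                            ┃          


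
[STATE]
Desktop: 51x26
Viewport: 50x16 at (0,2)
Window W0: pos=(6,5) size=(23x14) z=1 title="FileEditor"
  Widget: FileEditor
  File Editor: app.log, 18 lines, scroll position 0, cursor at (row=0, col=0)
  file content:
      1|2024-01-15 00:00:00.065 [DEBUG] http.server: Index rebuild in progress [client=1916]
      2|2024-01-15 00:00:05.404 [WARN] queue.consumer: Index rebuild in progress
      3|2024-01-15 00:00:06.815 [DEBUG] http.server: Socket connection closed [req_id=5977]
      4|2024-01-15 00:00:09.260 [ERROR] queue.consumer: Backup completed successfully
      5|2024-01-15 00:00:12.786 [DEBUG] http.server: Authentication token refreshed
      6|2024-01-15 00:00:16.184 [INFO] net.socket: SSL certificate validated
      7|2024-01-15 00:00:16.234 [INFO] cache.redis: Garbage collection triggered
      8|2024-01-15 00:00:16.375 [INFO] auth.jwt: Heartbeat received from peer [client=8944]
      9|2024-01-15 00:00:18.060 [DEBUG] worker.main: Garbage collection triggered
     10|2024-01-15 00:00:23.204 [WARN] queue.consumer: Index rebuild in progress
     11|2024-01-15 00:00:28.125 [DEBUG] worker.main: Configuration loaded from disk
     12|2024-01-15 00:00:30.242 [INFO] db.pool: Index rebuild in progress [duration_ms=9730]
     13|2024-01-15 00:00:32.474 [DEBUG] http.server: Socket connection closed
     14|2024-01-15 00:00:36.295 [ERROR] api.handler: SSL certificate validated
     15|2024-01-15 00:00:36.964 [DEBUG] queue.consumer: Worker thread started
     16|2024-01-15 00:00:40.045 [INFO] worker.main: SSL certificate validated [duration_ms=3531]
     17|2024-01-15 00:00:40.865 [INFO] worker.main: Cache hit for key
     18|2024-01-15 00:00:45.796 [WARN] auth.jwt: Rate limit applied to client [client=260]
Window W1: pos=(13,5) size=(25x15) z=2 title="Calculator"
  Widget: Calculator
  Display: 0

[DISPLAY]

                                                  
                                                  
                                                  
      ┏━━━━━━┏━━━━━━━━━━━━━━━━━━━━━━━┓            
      ┃ FileE┃ Calculator            ┃            
      ┠──────┠───────────────────────┨            
      ┃█024-0┃                      0┃            
      ┃2024-0┃┌───┬───┬───┬───┐      ┃            
      ┃2024-0┃│ 7 │ 8 │ 9 │ ÷ │      ┃            
      ┃2024-0┃├───┼───┼───┼───┤      ┃            
      ┃2024-0┃│ 4 │ 5 │ 6 │ × │      ┃            
      ┃2024-0┃├───┼───┼───┼───┤      ┃            
      ┃2024-0┃│ 1 │ 2 │ 3 │ - │      ┃            
      ┃2024-0┃├───┼───┼───┼───┤      ┃            
      ┃2024-0┃│ 0 │ . │ = │ + │      ┃            
      ┃2024-0┃├───┼───┼───┼───┤      ┃            


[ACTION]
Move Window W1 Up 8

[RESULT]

             ┠───────────────────────┨            
             ┃                      0┃            
             ┃┌───┬───┬───┬───┐      ┃            
      ┏━━━━━━┃│ 7 │ 8 │ 9 │ ÷ │      ┃            
      ┃ FileE┃├───┼───┼───┼───┤      ┃            
      ┠──────┃│ 4 │ 5 │ 6 │ × │      ┃            
      ┃█024-0┃├───┼───┼───┼───┤      ┃            
      ┃2024-0┃│ 1 │ 2 │ 3 │ - │      ┃            
      ┃2024-0┃├───┼───┼───┼───┤      ┃            
      ┃2024-0┃│ 0 │ . │ = │ + │      ┃            
      ┃2024-0┃├───┼───┼───┼───┤      ┃            
      ┃2024-0┃│ C │ MC│ MR│ M+│      ┃            
      ┃2024-0┗━━━━━━━━━━━━━━━━━━━━━━━┛            
      ┃2024-01-15 00:00:16.░┃                     
      ┃2024-01-15 00:00:18.░┃                     
      ┃2024-01-15 00:00:23.▼┃                     


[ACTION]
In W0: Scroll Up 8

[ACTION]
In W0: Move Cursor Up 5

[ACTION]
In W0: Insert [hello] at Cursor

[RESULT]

             ┠───────────────────────┨            
             ┃                      0┃            
             ┃┌───┬───┬───┬───┐      ┃            
      ┏━━━━━━┃│ 7 │ 8 │ 9 │ ÷ │      ┃            
      ┃ FileE┃├───┼───┼───┼───┤      ┃            
      ┠──────┃│ 4 │ 5 │ 6 │ × │      ┃            
      ┃hello█┃├───┼───┼───┼───┤      ┃            
      ┃2024-0┃│ 1 │ 2 │ 3 │ - │      ┃            
      ┃2024-0┃├───┼───┼───┼───┤      ┃            
      ┃2024-0┃│ 0 │ . │ = │ + │      ┃            
      ┃2024-0┃├───┼───┼───┼───┤      ┃            
      ┃2024-0┃│ C │ MC│ MR│ M+│      ┃            
      ┃2024-0┗━━━━━━━━━━━━━━━━━━━━━━━┛            
      ┃2024-01-15 00:00:16.░┃                     
      ┃2024-01-15 00:00:18.░┃                     
      ┃2024-01-15 00:00:23.▼┃                     


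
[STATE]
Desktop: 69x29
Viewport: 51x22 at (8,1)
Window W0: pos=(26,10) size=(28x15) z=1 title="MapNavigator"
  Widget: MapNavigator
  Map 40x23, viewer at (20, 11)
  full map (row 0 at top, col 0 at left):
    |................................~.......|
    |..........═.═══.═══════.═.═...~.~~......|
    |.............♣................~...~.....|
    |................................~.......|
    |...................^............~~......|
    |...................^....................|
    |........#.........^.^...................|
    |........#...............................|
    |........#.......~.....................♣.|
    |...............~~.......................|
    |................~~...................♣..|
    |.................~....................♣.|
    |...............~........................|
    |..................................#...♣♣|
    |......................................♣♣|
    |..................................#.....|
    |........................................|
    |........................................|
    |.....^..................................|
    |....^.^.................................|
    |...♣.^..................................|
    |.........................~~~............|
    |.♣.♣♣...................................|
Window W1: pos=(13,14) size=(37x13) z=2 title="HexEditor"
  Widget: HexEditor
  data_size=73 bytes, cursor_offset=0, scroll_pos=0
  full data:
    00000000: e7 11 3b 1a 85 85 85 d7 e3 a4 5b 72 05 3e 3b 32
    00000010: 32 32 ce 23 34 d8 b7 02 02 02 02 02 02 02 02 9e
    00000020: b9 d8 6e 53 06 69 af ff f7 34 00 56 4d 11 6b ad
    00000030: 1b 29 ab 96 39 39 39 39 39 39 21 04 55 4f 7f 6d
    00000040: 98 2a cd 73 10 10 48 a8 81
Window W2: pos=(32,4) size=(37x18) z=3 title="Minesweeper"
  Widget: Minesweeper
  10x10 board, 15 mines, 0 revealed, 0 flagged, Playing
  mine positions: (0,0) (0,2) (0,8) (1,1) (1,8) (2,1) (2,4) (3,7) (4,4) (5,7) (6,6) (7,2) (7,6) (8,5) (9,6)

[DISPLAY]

                                                   
                                                   
                                                   
                        ┏━━━━━━━━━━━━━━━━━━━━━━━━━━
                        ┃ Minesweeper              
                        ┠──────────────────────────
                        ┃■■■■■■■■■■                
                        ┃■■■■■■■■■■                
                        ┃■■■■■■■■■■                
                  ┏━━━━━┃■■■■■■■■■■                
                  ┃ MapN┃■■■■■■■■■■                
                  ┠─────┃■■■■■■■■■■                
                  ┃.#...┃■■■■■■■■■■                
     ┏━━━━━━━━━━━━━━━━━━┃■■■■■■■■■■                
     ┃ HexEditor        ┃■■■■■■■■■■                
     ┠──────────────────┃■■■■■■■■■■                
     ┃00000000  E7 11 3b┃                          
     ┃00000010  32 32 ce┃                          
     ┃00000020  b9 d8 6e┃                          
     ┃00000030  1b 29 ab┃                          
     ┃00000040  98 2a cd┗━━━━━━━━━━━━━━━━━━━━━━━━━━
     ┃                                   ┃...┃     


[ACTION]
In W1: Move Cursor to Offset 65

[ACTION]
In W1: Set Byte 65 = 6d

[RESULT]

                                                   
                                                   
                                                   
                        ┏━━━━━━━━━━━━━━━━━━━━━━━━━━
                        ┃ Minesweeper              
                        ┠──────────────────────────
                        ┃■■■■■■■■■■                
                        ┃■■■■■■■■■■                
                        ┃■■■■■■■■■■                
                  ┏━━━━━┃■■■■■■■■■■                
                  ┃ MapN┃■■■■■■■■■■                
                  ┠─────┃■■■■■■■■■■                
                  ┃.#...┃■■■■■■■■■■                
     ┏━━━━━━━━━━━━━━━━━━┃■■■■■■■■■■                
     ┃ HexEditor        ┃■■■■■■■■■■                
     ┠──────────────────┃■■■■■■■■■■                
     ┃00000000  e7 11 3b┃                          
     ┃00000010  32 32 ce┃                          
     ┃00000020  b9 d8 6e┃                          
     ┃00000030  1b 29 ab┃                          
     ┃00000040  98 6D cd┗━━━━━━━━━━━━━━━━━━━━━━━━━━
     ┃                                   ┃...┃     


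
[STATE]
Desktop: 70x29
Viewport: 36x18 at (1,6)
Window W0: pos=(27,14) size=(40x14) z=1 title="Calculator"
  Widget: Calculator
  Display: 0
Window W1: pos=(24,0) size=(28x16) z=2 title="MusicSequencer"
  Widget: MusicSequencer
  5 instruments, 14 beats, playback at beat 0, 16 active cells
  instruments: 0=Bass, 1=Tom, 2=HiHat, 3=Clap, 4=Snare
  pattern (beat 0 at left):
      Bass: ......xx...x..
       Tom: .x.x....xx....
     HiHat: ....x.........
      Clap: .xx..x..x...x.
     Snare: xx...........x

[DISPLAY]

                       ┃ HiHat····█·
                       ┃  Clap·██··█
                       ┃ Snare██····
                       ┃            
                       ┃            
                       ┃            
                       ┃            
                       ┃            
                       ┃            
                       ┗━━━━━━━━━━━━
                          ┠─────────
                          ┃         
                          ┃┌───┬───┬
                          ┃│ 7 │ 8 │
                          ┃├───┼───┼
                          ┃│ 4 │ 5 │
                          ┃├───┼───┼
                          ┃│ 1 │ 2 │


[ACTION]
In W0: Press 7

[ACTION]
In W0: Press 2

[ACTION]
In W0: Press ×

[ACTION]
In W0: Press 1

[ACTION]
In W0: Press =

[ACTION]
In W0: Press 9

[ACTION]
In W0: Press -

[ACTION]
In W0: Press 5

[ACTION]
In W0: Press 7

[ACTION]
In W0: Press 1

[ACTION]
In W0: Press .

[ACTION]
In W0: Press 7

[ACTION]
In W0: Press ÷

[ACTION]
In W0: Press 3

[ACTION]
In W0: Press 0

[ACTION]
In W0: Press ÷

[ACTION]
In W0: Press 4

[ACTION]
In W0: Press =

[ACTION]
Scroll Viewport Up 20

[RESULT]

                       ┏━━━━━━━━━━━━
                       ┃ MusicSequen
                       ┠────────────
                       ┃      ▼12345
                       ┃  Bass······
                       ┃   Tom·█·█··
                       ┃ HiHat····█·
                       ┃  Clap·██··█
                       ┃ Snare██····
                       ┃            
                       ┃            
                       ┃            
                       ┃            
                       ┃            
                       ┃            
                       ┗━━━━━━━━━━━━
                          ┠─────────
                          ┃         
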